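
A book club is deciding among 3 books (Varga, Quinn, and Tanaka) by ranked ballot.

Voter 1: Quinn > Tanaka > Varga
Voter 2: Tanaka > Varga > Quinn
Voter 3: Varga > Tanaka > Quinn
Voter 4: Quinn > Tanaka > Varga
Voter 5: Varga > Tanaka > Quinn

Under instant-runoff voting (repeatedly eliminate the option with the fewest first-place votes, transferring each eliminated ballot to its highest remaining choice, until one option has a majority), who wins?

Varga

Round 1: Varga 2, Quinn 2, Tanaka 1. Tanaka has the fewest and is eliminated.
Round 2: Varga 3, Quinn 2. Varga has a majority.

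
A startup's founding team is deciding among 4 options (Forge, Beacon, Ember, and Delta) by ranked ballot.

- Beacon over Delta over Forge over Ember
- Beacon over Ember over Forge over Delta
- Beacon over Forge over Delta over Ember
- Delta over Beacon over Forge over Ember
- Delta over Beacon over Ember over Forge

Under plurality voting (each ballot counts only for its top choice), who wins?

Beacon

First-place vote totals:
  Forge: 0
  Beacon: 3
  Ember: 0
  Delta: 2
Beacon has the most first-place votes.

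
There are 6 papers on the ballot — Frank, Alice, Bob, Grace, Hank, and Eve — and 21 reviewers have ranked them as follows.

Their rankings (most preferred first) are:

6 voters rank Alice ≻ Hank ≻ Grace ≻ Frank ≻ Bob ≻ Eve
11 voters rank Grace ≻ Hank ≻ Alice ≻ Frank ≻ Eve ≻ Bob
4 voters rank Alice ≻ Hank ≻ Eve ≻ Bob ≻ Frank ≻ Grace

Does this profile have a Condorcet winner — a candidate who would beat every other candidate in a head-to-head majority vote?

Yes

Head-to-head results (21 voters total):
Frank vs Alice: Alice wins 21–0.
Frank vs Bob: Frank wins 17–4.
Frank vs Grace: Grace wins 17–4.
Frank vs Hank: Hank wins 21–0.
Frank vs Eve: Frank wins 17–4.
Alice vs Bob: Alice wins 21–0.
Alice vs Grace: Grace wins 11–10.
Alice vs Hank: Hank wins 11–10.
Alice vs Eve: Alice wins 21–0.
Bob vs Grace: Grace wins 17–4.
Bob vs Hank: Hank wins 21–0.
Bob vs Eve: Eve wins 15–6.
Grace vs Hank: Grace wins 11–10.
Grace vs Eve: Grace wins 17–4.
Hank vs Eve: Hank wins 21–0.
Grace beats each rival — Frank (17–4), Alice (11–10), Bob (17–4), Hank (11–10), Eve (17–4) — so Grace is the Condorcet winner.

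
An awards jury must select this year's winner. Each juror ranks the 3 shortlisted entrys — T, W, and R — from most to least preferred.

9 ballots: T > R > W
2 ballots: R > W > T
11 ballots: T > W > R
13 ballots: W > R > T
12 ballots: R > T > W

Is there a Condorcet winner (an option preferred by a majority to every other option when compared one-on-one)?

Head-to-head results (47 voters total):
T vs W: T wins 32–15.
T vs R: R wins 27–20.
W vs R: W wins 24–23.
No candidate beats all others: T beats W beats R beats T, a majority cycle.

No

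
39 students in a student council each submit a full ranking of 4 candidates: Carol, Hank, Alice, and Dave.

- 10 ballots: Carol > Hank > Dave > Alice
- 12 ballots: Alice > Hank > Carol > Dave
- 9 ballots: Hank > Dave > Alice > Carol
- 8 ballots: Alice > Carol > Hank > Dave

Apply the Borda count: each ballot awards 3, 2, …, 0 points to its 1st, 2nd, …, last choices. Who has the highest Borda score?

Hank

Borda scores:
  Carol: 10·3 + 12·1 + 9·0 + 8·2 = 58
  Hank: 10·2 + 12·2 + 9·3 + 8·1 = 79
  Alice: 10·0 + 12·3 + 9·1 + 8·3 = 69
  Dave: 10·1 + 12·0 + 9·2 + 8·0 = 28
Hank has the highest total.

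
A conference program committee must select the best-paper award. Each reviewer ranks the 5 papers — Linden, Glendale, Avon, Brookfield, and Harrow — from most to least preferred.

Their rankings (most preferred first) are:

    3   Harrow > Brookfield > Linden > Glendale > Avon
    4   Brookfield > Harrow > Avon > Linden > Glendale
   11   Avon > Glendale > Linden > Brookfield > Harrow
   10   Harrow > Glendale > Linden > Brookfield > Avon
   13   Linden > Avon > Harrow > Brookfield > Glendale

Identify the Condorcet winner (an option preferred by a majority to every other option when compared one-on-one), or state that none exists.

Head-to-head results (41 voters total):
Linden vs Glendale: Glendale wins 21–20.
Linden vs Avon: Linden wins 26–15.
Linden vs Brookfield: Linden wins 34–7.
Linden vs Harrow: Linden wins 24–17.
Glendale vs Avon: Avon wins 28–13.
Glendale vs Brookfield: Glendale wins 21–20.
Glendale vs Harrow: Harrow wins 30–11.
Avon vs Brookfield: Avon wins 24–17.
Avon vs Harrow: Avon wins 24–17.
Brookfield vs Harrow: Harrow wins 26–15.
No candidate beats all others: Linden beats Avon beats Glendale beats Linden, a majority cycle.

No Condorcet winner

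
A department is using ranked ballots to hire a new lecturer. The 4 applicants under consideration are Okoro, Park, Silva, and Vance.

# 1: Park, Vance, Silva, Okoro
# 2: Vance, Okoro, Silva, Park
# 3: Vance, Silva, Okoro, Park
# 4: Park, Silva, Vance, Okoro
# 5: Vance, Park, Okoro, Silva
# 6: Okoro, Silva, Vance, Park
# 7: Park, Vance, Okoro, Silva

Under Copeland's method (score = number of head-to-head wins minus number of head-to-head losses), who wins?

Pairwise results:
  Okoro vs Park: Park wins 4–3.
  Okoro vs Silva: Okoro wins 4–3.
  Okoro vs Vance: Vance wins 6–1.
  Park vs Silva: Park wins 4–3.
  Park vs Vance: Vance wins 4–3.
  Silva vs Vance: Vance wins 5–2.
Copeland scores (wins − losses):
  Okoro: 1 − 2 = -1
  Park: 2 − 1 = 1
  Silva: 0 − 3 = -3
  Vance: 3 − 0 = 3
Vance has the best Copeland score.

Vance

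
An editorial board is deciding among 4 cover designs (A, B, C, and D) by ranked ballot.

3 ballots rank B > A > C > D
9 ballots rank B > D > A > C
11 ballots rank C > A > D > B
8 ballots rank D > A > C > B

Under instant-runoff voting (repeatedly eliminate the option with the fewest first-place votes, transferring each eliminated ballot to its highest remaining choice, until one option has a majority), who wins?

Round 1: B 12, C 11, D 8, A 0. A has the fewest and is eliminated.
Round 2: B 12, C 11, D 8. D has the fewest and is eliminated.
Round 3: C 19, B 12. C has a majority.

C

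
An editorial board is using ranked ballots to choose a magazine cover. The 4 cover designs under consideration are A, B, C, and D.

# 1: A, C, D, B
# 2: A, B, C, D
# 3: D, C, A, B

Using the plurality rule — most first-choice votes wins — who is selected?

A

First-place vote totals:
  A: 2
  B: 0
  C: 0
  D: 1
A has the most first-place votes.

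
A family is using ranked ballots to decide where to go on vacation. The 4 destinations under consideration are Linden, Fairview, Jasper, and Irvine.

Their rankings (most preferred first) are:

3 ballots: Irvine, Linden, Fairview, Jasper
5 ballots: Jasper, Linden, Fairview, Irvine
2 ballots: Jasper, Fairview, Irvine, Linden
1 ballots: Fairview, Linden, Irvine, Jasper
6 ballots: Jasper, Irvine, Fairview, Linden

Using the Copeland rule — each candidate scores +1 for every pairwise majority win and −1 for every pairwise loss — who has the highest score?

Pairwise results:
  Linden vs Fairview: Fairview wins 9–8.
  Linden vs Jasper: Jasper wins 13–4.
  Linden vs Irvine: Irvine wins 11–6.
  Fairview vs Jasper: Jasper wins 13–4.
  Fairview vs Irvine: Irvine wins 9–8.
  Jasper vs Irvine: Jasper wins 13–4.
Copeland scores (wins − losses):
  Linden: 0 − 3 = -3
  Fairview: 1 − 2 = -1
  Jasper: 3 − 0 = 3
  Irvine: 2 − 1 = 1
Jasper has the best Copeland score.

Jasper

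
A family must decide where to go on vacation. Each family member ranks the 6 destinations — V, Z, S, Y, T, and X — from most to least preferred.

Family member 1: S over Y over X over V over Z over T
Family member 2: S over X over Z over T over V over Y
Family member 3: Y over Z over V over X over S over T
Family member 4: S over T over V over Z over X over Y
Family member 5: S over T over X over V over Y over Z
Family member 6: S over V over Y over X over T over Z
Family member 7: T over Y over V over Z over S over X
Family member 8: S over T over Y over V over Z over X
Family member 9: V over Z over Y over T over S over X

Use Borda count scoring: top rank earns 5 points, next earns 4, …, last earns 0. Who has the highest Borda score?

S

Borda scores:
  V: 2 + 1 + 3 + 3 + 2 + 4 + 3 + 2 + 5 = 25
  Z: 1 + 3 + 4 + 2 + 0 + 0 + 2 + 1 + 4 = 17
  S: 5 + 5 + 1 + 5 + 5 + 5 + 1 + 5 + 1 = 33
  Y: 4 + 0 + 5 + 0 + 1 + 3 + 4 + 3 + 3 = 23
  T: 0 + 2 + 0 + 4 + 4 + 1 + 5 + 4 + 2 = 22
  X: 3 + 4 + 2 + 1 + 3 + 2 + 0 + 0 + 0 = 15
S has the highest total.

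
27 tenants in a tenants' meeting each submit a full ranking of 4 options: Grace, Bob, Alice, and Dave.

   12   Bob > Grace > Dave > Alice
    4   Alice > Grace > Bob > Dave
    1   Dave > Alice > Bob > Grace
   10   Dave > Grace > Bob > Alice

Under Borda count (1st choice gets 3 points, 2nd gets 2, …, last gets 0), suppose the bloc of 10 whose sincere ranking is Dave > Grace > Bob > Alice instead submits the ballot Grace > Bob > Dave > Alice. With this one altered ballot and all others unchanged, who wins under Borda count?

Borda totals with the altered ballot: Grace 62, Bob 61, Alice 14, Dave 25.
The winner is unchanged: still Grace.

Grace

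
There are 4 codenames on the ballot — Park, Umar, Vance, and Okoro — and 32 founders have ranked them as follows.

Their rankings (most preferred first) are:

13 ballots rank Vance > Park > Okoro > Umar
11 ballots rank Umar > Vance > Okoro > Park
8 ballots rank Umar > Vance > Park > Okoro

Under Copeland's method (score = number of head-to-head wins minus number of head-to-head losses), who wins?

Umar

Pairwise results:
  Park vs Umar: Umar wins 19–13.
  Park vs Vance: Vance wins 32–0.
  Park vs Okoro: Park wins 21–11.
  Umar vs Vance: Umar wins 19–13.
  Umar vs Okoro: Umar wins 19–13.
  Vance vs Okoro: Vance wins 32–0.
Copeland scores (wins − losses):
  Park: 1 − 2 = -1
  Umar: 3 − 0 = 3
  Vance: 2 − 1 = 1
  Okoro: 0 − 3 = -3
Umar has the best Copeland score.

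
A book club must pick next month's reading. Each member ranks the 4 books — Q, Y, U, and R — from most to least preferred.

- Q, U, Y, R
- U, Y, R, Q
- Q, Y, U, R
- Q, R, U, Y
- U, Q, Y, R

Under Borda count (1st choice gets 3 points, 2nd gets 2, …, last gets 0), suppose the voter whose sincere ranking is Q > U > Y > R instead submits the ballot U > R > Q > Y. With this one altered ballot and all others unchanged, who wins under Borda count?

Borda totals with the altered ballot: Q 9, Y 5, U 11, R 5.
The switch changes the winner from Q to U.

U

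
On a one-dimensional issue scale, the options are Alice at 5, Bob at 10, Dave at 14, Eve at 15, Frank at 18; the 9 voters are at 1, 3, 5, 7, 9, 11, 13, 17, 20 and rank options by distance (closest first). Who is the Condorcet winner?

Bob

With single-peaked preferences on a line, the Condorcet winner is the candidate closest to the median voter.
The median voter (position 9) is closest to Bob at 10.
Check: Bob vs Eve — voters closer to Bob: 6 of 9.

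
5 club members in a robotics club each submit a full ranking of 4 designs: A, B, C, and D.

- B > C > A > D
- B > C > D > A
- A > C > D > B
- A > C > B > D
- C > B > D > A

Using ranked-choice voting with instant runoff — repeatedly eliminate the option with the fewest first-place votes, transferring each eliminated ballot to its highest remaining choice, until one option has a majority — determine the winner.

Round 1: A 2, B 2, C 1, D 0. D has the fewest and is eliminated.
Round 2: A 2, B 2, C 1. C has the fewest and is eliminated.
Round 3: B 3, A 2. B has a majority.

B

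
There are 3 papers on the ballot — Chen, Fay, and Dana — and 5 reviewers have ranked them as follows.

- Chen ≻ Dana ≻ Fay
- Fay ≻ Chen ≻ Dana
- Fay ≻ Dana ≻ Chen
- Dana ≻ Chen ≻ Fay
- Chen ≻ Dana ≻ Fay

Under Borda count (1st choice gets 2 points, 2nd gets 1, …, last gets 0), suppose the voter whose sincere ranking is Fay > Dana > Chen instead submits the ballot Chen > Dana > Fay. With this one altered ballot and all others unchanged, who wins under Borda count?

Borda totals with the altered ballot: Chen 8, Fay 2, Dana 5.
The winner is unchanged: still Chen.

Chen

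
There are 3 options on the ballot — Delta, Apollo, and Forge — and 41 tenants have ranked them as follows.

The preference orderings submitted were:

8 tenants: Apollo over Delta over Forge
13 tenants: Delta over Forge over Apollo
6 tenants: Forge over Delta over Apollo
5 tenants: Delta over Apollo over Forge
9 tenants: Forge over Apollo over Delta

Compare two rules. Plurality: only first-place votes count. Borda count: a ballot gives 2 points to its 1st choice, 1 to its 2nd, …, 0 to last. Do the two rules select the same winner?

Yes

Plurality first-place counts: Delta 18, Apollo 8, Forge 15 → Delta.
Borda totals: Delta 50, Apollo 30, Forge 43 → Delta.
The two rules agree on Delta.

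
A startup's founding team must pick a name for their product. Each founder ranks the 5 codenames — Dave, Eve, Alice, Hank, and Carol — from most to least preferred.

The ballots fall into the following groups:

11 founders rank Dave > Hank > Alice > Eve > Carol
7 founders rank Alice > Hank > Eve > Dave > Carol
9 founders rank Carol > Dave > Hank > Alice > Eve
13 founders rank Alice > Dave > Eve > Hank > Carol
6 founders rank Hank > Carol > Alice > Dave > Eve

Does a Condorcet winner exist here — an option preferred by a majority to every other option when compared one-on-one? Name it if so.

Head-to-head results (46 voters total):
Dave vs Eve: Dave wins 39–7.
Dave vs Alice: Alice wins 26–20.
Dave vs Hank: Dave wins 33–13.
Dave vs Carol: Dave wins 31–15.
Eve vs Alice: Alice wins 46–0.
Eve vs Hank: Hank wins 33–13.
Eve vs Carol: Eve wins 31–15.
Alice vs Hank: Hank wins 26–20.
Alice vs Carol: Alice wins 31–15.
Hank vs Carol: Hank wins 37–9.
No candidate beats all others: Dave beats Hank beats Alice beats Dave, a majority cycle.

No Condorcet winner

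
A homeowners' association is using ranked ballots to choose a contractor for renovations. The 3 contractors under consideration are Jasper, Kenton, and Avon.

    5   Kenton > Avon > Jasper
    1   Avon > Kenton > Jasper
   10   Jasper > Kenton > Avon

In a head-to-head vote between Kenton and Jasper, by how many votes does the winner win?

Ballots ranking Kenton above Jasper: 5+1 = 6.
Ballots ranking Jasper above Kenton: 10.
Jasper wins 10–6, a margin of 4.

4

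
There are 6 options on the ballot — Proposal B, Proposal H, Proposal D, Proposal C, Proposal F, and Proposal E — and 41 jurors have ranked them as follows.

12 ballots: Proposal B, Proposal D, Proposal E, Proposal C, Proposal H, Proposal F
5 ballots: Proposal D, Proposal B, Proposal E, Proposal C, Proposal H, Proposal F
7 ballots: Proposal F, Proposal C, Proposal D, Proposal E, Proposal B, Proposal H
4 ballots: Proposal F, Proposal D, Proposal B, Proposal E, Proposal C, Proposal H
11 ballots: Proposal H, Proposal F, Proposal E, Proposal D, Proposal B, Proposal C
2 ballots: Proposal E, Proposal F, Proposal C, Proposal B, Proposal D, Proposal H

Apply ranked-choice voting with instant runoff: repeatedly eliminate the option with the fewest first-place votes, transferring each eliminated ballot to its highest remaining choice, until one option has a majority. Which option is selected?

Round 1: Proposal B 12, Proposal H 11, Proposal F 11, Proposal D 5, Proposal E 2, Proposal C 0. Proposal C has the fewest and is eliminated.
Round 2: Proposal B 12, Proposal H 11, Proposal F 11, Proposal D 5, Proposal E 2. Proposal E has the fewest and is eliminated.
Round 3: Proposal F 13, Proposal B 12, Proposal H 11, Proposal D 5. Proposal D has the fewest and is eliminated.
Round 4: Proposal B 17, Proposal F 13, Proposal H 11. Proposal H has the fewest and is eliminated.
Round 5: Proposal F 24, Proposal B 17. Proposal F has a majority.

Proposal F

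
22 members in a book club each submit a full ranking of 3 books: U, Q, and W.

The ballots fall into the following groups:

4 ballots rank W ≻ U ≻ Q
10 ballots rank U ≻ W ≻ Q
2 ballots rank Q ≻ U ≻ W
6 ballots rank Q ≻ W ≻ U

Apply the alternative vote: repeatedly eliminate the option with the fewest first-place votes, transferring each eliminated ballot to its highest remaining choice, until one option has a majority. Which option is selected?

U

Round 1: U 10, Q 8, W 4. W has the fewest and is eliminated.
Round 2: U 14, Q 8. U has a majority.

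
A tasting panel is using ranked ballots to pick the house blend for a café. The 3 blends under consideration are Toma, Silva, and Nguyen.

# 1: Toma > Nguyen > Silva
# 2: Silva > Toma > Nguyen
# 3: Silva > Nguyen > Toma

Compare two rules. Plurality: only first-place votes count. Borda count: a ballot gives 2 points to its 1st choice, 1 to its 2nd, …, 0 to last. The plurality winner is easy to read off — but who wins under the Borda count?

Plurality first-place counts: Toma 1, Silva 2, Nguyen 0 → Silva.
Borda totals: Toma 3, Silva 4, Nguyen 2 → Silva.

Silva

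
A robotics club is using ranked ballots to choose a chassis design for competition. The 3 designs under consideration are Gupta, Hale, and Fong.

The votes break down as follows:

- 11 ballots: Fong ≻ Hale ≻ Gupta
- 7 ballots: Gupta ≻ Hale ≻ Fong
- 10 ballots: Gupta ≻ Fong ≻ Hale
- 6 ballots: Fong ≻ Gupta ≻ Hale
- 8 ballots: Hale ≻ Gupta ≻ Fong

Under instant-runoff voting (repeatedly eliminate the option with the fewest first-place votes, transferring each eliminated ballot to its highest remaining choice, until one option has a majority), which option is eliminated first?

Hale

Round 1: Gupta 17, Fong 17, Hale 8. Hale has the fewest and is eliminated.
Round 2: Gupta 25, Fong 17. Gupta has a majority.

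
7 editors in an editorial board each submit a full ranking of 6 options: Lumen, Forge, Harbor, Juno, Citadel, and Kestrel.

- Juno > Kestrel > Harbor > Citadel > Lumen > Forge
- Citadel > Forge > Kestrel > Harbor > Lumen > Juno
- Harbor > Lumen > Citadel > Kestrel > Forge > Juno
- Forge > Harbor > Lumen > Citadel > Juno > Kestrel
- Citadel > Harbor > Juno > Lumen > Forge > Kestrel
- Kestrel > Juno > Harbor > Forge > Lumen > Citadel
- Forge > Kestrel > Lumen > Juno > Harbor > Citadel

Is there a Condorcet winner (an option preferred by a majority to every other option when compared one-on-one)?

Head-to-head results (7 voters total):
Lumen vs Forge: Forge wins 4–3.
Lumen vs Harbor: Harbor wins 6–1.
Lumen vs Juno: Lumen wins 4–3.
Lumen vs Citadel: Lumen wins 4–3.
Lumen vs Kestrel: Kestrel wins 4–3.
Forge vs Harbor: Harbor wins 4–3.
Forge vs Juno: Forge wins 4–3.
Forge vs Citadel: Citadel wins 4–3.
Forge vs Kestrel: Forge wins 4–3.
Harbor vs Juno: Harbor wins 4–3.
Harbor vs Citadel: Harbor wins 5–2.
Harbor vs Kestrel: Kestrel wins 4–3.
Juno vs Citadel: Citadel wins 4–3.
Juno vs Kestrel: Kestrel wins 4–3.
Citadel vs Kestrel: Citadel wins 4–3.
No candidate beats all others: Lumen beats Citadel beats Forge beats Lumen, a majority cycle.

No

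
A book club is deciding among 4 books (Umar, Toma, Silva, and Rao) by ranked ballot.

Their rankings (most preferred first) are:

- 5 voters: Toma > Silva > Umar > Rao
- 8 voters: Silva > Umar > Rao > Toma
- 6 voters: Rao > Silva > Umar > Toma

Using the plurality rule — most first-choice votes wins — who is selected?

First-place vote totals:
  Umar: 0
  Toma: 5
  Silva: 8
  Rao: 6
Silva has the most first-place votes.

Silva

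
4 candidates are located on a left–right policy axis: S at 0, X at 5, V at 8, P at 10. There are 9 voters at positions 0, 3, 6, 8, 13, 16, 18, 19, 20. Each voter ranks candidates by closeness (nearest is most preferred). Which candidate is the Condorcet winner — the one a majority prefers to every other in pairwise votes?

P

With single-peaked preferences on a line, the Condorcet winner is the candidate closest to the median voter.
The median voter (position 13) is closest to P at 10.
Check: P vs S — voters closer to P: 7 of 9.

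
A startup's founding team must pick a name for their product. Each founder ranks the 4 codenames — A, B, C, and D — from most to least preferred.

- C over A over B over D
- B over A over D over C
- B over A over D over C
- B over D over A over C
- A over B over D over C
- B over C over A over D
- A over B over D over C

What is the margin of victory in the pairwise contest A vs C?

3

Ballots ranking A above C: 5.
Ballots ranking C above A: 2.
A wins 5–2, a margin of 3.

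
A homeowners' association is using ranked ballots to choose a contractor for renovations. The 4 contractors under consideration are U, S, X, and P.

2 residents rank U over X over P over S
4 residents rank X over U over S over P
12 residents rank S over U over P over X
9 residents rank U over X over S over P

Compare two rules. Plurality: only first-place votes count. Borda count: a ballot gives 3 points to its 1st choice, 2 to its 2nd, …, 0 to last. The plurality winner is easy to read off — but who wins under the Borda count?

Plurality first-place counts: U 11, S 12, X 4, P 0 → S.
Borda totals: U 65, S 49, X 34, P 14 → U.

U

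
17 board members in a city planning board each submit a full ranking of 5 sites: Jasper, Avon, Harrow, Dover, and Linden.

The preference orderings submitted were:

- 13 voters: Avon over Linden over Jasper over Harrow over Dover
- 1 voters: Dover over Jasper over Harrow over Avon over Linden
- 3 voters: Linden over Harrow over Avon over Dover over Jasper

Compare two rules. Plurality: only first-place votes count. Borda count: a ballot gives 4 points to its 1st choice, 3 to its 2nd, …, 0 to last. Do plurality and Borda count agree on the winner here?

Plurality first-place counts: Jasper 0, Avon 13, Harrow 0, Dover 1, Linden 3 → Avon.
Borda totals: Jasper 29, Avon 59, Harrow 24, Dover 7, Linden 51 → Avon.
The two rules agree on Avon.

Yes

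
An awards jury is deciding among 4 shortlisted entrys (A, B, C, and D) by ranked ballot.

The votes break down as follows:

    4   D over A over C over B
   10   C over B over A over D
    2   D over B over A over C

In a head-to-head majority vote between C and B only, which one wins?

Ballots ranking C above B: 4+10 = 14.
Ballots ranking B above C: 2.
C wins the head-to-head, 14–2.

C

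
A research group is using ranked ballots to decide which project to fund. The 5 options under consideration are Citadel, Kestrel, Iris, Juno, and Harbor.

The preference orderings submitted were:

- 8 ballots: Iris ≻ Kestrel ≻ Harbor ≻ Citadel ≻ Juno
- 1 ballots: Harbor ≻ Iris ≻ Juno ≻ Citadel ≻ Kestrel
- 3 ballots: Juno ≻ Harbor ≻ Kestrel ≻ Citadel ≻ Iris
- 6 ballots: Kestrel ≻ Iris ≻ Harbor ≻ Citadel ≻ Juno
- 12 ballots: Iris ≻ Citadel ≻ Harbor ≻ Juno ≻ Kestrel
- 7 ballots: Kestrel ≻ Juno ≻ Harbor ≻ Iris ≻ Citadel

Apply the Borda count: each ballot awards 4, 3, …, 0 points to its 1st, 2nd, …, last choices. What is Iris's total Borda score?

108

Borda scores:
  Citadel: 8·1 + 1 + 3·1 + 6·1 + 12·3 + 7·0 = 54
  Kestrel: 8·3 + 0 + 3·2 + 6·4 + 12·0 + 7·4 = 82
  Iris: 8·4 + 3 + 3·0 + 6·3 + 12·4 + 7·1 = 108
  Juno: 8·0 + 2 + 3·4 + 6·0 + 12·1 + 7·3 = 47
  Harbor: 8·2 + 4 + 3·3 + 6·2 + 12·2 + 7·2 = 79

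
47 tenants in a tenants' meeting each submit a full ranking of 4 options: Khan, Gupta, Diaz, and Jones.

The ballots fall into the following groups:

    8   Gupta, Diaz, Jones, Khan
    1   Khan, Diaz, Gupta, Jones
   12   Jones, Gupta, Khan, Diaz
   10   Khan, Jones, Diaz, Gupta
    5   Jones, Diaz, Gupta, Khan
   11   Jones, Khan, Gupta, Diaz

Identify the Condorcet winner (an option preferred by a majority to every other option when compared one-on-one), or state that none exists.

Jones

Head-to-head results (47 voters total):
Khan vs Gupta: Gupta wins 25–22.
Khan vs Diaz: Khan wins 34–13.
Khan vs Jones: Jones wins 36–11.
Gupta vs Diaz: Gupta wins 31–16.
Gupta vs Jones: Jones wins 38–9.
Diaz vs Jones: Jones wins 38–9.
Jones beats each rival — Khan (36–11), Gupta (38–9), Diaz (38–9) — so Jones is the Condorcet winner.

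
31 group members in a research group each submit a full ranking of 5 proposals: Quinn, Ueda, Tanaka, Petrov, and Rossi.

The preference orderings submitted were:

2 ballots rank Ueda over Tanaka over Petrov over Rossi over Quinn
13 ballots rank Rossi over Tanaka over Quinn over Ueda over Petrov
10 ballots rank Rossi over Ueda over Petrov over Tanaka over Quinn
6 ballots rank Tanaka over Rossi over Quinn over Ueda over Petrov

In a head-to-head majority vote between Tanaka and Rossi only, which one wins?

Rossi

Ballots ranking Tanaka above Rossi: 2+6 = 8.
Ballots ranking Rossi above Tanaka: 13+10 = 23.
Rossi wins the head-to-head, 23–8.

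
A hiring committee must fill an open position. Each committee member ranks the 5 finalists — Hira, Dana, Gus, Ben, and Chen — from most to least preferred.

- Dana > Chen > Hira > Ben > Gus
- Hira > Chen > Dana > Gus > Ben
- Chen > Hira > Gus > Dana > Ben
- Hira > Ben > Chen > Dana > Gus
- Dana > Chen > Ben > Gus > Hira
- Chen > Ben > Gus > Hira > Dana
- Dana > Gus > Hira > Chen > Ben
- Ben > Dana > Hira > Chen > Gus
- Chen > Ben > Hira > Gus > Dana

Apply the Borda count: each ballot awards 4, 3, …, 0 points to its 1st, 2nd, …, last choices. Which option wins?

Chen

Borda scores:
  Hira: 2 + 4 + 3 + 4 + 0 + 1 + 2 + 2 + 2 = 20
  Dana: 4 + 2 + 1 + 1 + 4 + 0 + 4 + 3 + 0 = 19
  Gus: 0 + 1 + 2 + 0 + 1 + 2 + 3 + 0 + 1 = 10
  Ben: 1 + 0 + 0 + 3 + 2 + 3 + 0 + 4 + 3 = 16
  Chen: 3 + 3 + 4 + 2 + 3 + 4 + 1 + 1 + 4 = 25
Chen has the highest total.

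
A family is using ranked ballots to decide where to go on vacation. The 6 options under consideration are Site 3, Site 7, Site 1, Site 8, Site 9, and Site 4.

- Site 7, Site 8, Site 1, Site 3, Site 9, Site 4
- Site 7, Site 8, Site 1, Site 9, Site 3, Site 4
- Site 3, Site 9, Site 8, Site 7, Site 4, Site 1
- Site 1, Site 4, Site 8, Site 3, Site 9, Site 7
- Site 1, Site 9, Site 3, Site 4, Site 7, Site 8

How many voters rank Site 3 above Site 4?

4

Ballots ranking Site 3 above Site 4: 4.
Ballots ranking Site 4 above Site 3: 1.
So 4 of 5 voters prefer Site 3 to Site 4.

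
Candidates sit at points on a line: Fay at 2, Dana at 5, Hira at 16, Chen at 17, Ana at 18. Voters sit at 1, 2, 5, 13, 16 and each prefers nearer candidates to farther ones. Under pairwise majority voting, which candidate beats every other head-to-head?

Dana

With single-peaked preferences on a line, the Condorcet winner is the candidate closest to the median voter.
The median voter (position 5) is closest to Dana at 5.
Check: Dana vs Chen — voters closer to Dana: 3 of 5.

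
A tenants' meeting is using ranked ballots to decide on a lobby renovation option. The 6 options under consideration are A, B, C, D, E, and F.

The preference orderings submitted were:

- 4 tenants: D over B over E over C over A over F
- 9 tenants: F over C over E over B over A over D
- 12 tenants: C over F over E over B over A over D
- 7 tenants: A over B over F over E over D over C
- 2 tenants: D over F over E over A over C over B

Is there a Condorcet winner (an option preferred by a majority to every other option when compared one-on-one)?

Head-to-head results (34 voters total):
A vs B: B wins 25–9.
A vs C: C wins 25–9.
A vs D: A wins 28–6.
A vs E: E wins 27–7.
A vs F: F wins 23–11.
B vs C: C wins 23–11.
B vs D: B wins 28–6.
B vs E: E wins 23–11.
B vs F: F wins 23–11.
C vs D: C wins 21–13.
C vs E: C wins 21–13.
C vs F: F wins 18–16.
D vs E: E wins 28–6.
D vs F: F wins 28–6.
E vs F: F wins 30–4.
F beats each rival — A (23–11), B (23–11), C (18–16), D (28–6), E (30–4) — so F is the Condorcet winner.

Yes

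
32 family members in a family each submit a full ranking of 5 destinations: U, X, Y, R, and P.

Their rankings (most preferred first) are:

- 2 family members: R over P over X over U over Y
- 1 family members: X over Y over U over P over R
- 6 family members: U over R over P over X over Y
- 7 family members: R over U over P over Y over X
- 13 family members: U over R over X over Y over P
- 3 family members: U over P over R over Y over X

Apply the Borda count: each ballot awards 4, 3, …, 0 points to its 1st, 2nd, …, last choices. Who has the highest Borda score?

U

Borda scores:
  U: 2·1 + 2 + 6·4 + 7·3 + 13·4 + 3·4 = 113
  X: 2·2 + 4 + 6·1 + 7·0 + 13·2 + 3·0 = 40
  Y: 2·0 + 3 + 6·0 + 7·1 + 13·1 + 3·1 = 26
  R: 2·4 + 0 + 6·3 + 7·4 + 13·3 + 3·2 = 99
  P: 2·3 + 1 + 6·2 + 7·2 + 13·0 + 3·3 = 42
U has the highest total.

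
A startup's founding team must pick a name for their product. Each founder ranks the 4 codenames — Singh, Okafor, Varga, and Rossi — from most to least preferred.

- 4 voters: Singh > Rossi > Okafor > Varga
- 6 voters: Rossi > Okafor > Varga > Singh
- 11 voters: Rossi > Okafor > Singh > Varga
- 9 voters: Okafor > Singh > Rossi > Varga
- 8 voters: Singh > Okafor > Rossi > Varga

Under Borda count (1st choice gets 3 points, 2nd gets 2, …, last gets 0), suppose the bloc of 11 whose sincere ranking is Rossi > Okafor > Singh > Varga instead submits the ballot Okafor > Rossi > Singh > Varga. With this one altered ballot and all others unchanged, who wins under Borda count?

Okafor

Borda totals with the altered ballot: Singh 65, Okafor 92, Varga 6, Rossi 65.
The winner is unchanged: still Okafor.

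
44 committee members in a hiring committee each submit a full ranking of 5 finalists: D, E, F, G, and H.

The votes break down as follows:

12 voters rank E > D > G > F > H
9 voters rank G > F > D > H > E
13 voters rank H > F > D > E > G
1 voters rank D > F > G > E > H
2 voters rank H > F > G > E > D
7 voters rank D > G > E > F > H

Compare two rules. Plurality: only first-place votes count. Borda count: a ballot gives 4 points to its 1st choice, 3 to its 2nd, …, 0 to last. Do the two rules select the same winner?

No

Plurality first-place counts: D 8, E 12, F 0, G 9, H 15 → H.
Borda totals: D 112, E 78, F 94, G 87, H 69 → D.
The two rules disagree: plurality picks H, Borda picks D.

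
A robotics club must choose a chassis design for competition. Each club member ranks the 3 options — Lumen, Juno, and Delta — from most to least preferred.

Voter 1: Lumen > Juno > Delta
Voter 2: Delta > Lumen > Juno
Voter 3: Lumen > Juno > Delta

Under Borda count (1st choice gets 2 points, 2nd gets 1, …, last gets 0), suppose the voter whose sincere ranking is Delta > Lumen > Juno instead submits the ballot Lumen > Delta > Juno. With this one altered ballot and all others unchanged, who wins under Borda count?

Lumen

Borda totals with the altered ballot: Lumen 6, Juno 2, Delta 1.
The winner is unchanged: still Lumen.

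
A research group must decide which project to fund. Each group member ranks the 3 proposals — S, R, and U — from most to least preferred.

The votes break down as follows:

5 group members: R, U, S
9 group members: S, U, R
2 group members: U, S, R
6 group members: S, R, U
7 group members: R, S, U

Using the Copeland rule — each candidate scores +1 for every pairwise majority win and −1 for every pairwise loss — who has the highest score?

S

Pairwise results:
  S vs R: S wins 17–12.
  S vs U: S wins 22–7.
  R vs U: R wins 18–11.
Copeland scores (wins − losses):
  S: 2 − 0 = 2
  R: 1 − 1 = 0
  U: 0 − 2 = -2
S has the best Copeland score.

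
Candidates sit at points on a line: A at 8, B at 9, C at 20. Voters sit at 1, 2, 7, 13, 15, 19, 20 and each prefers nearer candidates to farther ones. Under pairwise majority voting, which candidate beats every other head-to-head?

B

With single-peaked preferences on a line, the Condorcet winner is the candidate closest to the median voter.
The median voter (position 13) is closest to B at 9.
Check: B vs A — voters closer to B: 4 of 7.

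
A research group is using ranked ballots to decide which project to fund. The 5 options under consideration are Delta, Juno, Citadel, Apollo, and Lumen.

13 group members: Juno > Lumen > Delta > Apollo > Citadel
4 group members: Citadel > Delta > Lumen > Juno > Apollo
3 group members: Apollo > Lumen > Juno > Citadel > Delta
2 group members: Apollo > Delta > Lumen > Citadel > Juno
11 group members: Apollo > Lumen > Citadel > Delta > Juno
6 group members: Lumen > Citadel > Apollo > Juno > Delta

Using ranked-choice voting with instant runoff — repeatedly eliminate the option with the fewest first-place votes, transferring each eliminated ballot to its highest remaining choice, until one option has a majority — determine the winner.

Apollo

Round 1: Apollo 16, Juno 13, Lumen 6, Citadel 4, Delta 0. Delta has the fewest and is eliminated.
Round 2: Apollo 16, Juno 13, Lumen 6, Citadel 4. Citadel has the fewest and is eliminated.
Round 3: Apollo 16, Juno 13, Lumen 10. Lumen has the fewest and is eliminated.
Round 4: Apollo 22, Juno 17. Apollo has a majority.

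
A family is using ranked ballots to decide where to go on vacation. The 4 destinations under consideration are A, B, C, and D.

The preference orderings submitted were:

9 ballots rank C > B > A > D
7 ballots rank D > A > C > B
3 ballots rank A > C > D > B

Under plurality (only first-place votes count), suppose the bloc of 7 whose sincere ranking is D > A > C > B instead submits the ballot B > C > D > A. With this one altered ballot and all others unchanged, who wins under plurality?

First-place totals with the altered ballot: A 3, B 7, C 9, D 0.
The winner is unchanged: still C.

C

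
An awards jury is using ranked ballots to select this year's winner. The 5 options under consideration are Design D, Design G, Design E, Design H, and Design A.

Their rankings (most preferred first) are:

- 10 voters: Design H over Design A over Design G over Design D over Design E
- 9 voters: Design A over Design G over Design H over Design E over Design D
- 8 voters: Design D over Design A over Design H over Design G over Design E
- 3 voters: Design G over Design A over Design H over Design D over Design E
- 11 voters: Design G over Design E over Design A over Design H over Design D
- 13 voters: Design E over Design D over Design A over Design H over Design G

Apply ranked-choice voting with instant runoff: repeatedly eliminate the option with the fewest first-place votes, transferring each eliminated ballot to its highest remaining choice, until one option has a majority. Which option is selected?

Round 1: Design G 14, Design E 13, Design H 10, Design A 9, Design D 8. Design D has the fewest and is eliminated.
Round 2: Design A 17, Design G 14, Design E 13, Design H 10. Design H has the fewest and is eliminated.
Round 3: Design A 27, Design G 14, Design E 13. Design E has the fewest and is eliminated.
Round 4: Design A 40, Design G 14. Design A has a majority.

Design A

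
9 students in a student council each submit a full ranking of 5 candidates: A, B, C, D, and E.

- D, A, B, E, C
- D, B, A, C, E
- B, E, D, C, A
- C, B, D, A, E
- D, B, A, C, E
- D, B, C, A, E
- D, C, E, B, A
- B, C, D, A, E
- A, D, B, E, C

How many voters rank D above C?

7

Ballots ranking D above C: 7.
Ballots ranking C above D: 2.
So 7 of 9 voters prefer D to C.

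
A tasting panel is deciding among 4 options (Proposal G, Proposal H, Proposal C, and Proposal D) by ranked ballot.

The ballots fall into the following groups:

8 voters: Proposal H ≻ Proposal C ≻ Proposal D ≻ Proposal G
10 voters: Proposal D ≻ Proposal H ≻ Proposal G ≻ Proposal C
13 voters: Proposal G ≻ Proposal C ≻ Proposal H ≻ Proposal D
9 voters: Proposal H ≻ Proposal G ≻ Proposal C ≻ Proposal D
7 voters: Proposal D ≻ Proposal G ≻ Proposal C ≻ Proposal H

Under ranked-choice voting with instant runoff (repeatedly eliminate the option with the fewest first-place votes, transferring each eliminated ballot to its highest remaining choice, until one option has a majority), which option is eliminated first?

Proposal C

Round 1: Proposal H 17, Proposal D 17, Proposal G 13, Proposal C 0. Proposal C has the fewest and is eliminated.
Round 2: Proposal H 17, Proposal D 17, Proposal G 13. Proposal G has the fewest and is eliminated.
Round 3: Proposal H 30, Proposal D 17. Proposal H has a majority.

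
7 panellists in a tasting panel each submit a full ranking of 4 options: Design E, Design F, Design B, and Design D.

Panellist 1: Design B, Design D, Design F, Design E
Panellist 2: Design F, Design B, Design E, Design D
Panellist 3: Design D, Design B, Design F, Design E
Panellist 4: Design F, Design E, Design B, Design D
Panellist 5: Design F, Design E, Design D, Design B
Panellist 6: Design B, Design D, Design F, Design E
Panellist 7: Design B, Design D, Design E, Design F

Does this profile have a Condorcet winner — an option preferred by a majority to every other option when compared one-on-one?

Head-to-head results (7 voters total):
Design E vs Design F: Design F wins 6–1.
Design E vs Design B: Design B wins 5–2.
Design E vs Design D: Design D wins 4–3.
Design F vs Design B: Design B wins 4–3.
Design F vs Design D: Design D wins 4–3.
Design B vs Design D: Design B wins 5–2.
Design B beats each rival — Design E (5–2), Design F (4–3), Design D (5–2) — so Design B is the Condorcet winner.

Yes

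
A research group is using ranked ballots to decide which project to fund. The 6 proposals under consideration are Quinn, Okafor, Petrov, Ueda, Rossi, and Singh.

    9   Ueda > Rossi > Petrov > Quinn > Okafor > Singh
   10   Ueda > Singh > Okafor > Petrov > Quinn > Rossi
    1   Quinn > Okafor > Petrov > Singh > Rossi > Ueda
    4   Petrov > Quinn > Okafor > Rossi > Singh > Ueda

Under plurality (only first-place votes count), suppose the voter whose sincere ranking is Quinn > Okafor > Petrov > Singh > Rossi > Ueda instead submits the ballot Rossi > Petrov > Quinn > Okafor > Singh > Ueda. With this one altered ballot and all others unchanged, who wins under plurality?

Ueda

First-place totals with the altered ballot: Quinn 0, Okafor 0, Petrov 4, Ueda 19, Rossi 1, Singh 0.
The winner is unchanged: still Ueda.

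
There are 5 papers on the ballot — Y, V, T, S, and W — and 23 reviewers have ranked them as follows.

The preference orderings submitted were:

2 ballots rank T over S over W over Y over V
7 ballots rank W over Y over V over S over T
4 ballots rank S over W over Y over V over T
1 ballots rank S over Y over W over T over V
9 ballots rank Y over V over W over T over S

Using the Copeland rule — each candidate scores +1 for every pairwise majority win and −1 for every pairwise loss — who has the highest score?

W

Pairwise results:
  Y vs V: Y wins 23–0.
  Y vs T: Y wins 21–2.
  Y vs S: Y wins 16–7.
  Y vs W: W wins 13–10.
  V vs T: V wins 20–3.
  V vs S: V wins 16–7.
  V vs W: W wins 14–9.
  T vs S: S wins 12–11.
  T vs W: W wins 21–2.
  S vs W: W wins 16–7.
Copeland scores (wins − losses):
  Y: 3 − 1 = 2
  V: 2 − 2 = 0
  T: 0 − 4 = -4
  S: 1 − 3 = -2
  W: 4 − 0 = 4
W has the best Copeland score.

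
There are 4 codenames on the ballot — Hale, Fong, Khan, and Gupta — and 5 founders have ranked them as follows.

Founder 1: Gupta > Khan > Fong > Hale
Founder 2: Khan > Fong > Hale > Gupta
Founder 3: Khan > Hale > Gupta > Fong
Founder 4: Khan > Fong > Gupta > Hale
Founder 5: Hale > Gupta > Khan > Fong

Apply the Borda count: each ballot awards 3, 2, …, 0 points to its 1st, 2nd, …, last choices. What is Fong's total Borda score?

Borda scores:
  Hale: 0 + 1 + 2 + 0 + 3 = 6
  Fong: 1 + 2 + 0 + 2 + 0 = 5
  Khan: 2 + 3 + 3 + 3 + 1 = 12
  Gupta: 3 + 0 + 1 + 1 + 2 = 7

5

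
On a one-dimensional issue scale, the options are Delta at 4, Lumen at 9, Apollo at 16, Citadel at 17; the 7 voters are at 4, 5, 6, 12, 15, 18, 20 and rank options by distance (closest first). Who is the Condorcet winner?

With single-peaked preferences on a line, the Condorcet winner is the candidate closest to the median voter.
The median voter (position 12) is closest to Lumen at 9.
Check: Lumen vs Delta — voters closer to Lumen: 4 of 7.

Lumen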